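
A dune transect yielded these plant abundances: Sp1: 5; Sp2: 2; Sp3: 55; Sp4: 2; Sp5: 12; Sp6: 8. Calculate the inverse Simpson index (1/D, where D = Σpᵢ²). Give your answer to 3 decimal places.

2.160

Total N = 5+2+55+2+12+8 = 84, so the proportions are 0.059524, 0.02381, 0.654762, 0.02381, 0.142857, 0.095238 (working shown to 6 dp, full precision carried).
D = 0.059524² + 0.02381² + 0.654762² + 0.02381² + 0.142857² + 0.095238² = 0.003543 + 0.000567 + 0.428713 + 0.000567 + 0.020408 + 0.009070 = 0.462868.
So 1/D = 2.16044, i.e. 2.160 to 3 decimal places.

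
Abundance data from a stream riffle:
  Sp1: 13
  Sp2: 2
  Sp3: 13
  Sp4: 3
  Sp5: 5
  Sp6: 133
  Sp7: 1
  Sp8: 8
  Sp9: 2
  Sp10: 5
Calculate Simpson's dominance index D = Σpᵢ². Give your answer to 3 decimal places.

0.531

Total N = 13+2+13+3+5+133+1+8+2+5 = 185, so the proportions are 0.07027, 0.01081, 0.07027, 0.01622, 0.02703, 0.71892, 0.00541, 0.04324, 0.01081, 0.02703 (working shown to 5 dp, full precision carried).
D = 0.07027² + 0.01081² + 0.07027² + 0.01622² + 0.02703² + 0.71892² + 0.00541² + 0.04324² + 0.01081² + 0.02703² = 0.00494 + 0.00012 + 0.00494 + 0.00026 + 0.00073 + 0.51684 + 0.00003 + 0.00187 + 0.00012 + 0.00073 = 0.53058.
To 3 decimal places, D = 0.531.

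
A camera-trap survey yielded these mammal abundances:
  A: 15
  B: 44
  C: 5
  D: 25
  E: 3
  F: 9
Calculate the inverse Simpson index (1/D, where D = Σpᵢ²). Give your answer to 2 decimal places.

Total N = 15+44+5+25+3+9 = 101, so the proportions are 0.148515, 0.435644, 0.049505, 0.247525, 0.029703, 0.089109 (working shown to 6 dp, full precision carried).
D = 0.148515² + 0.435644² + 0.049505² + 0.247525² + 0.029703² + 0.089109² = 0.022057 + 0.189785 + 0.002451 + 0.061269 + 0.000882 + 0.007940 = 0.284384.
So 1/D = 3.5164, i.e. 3.52 to 2 decimal places.

3.52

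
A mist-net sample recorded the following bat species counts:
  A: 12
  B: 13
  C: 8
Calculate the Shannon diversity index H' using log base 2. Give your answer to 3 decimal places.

1.556

Total N = 12+13+8 = 33, so the proportions are 0.36364, 0.39394, 0.24242 (working shown to 5 dp, full precision carried).
Each pᵢ log₂ pᵢ term: 0.36364×(-1.45943)=-0.53070, 0.39394×(-1.34395)=-0.52944, 0.24242×(-2.04439)=-0.49561.
Sum = -1.55575, so H' = 1.556.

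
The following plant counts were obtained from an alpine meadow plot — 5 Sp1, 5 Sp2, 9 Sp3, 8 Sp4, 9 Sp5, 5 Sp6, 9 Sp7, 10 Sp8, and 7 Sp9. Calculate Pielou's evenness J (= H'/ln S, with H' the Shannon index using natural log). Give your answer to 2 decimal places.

0.98

Total N = 5+5+9+8+9+5+9+10+7 = 67, so the proportions are 0.0746, 0.0746, 0.1343, 0.1194, 0.1343, 0.0746, 0.1343, 0.1493, 0.1045 (working shown to 4 dp, full precision carried).
H' = −Σ pᵢ ln pᵢ = −((-0.1937) + (-0.1937) + (-0.2697) + (-0.2538) + (-0.2697) + (-0.1937) + (-0.2697) + (-0.2839) + (-0.2360)) = 2.1637.
With S = 9 species, ln S = 2.1972, so J = 2.1637/2.1972 = 0.9847, i.e. 0.98 to 2 decimal places.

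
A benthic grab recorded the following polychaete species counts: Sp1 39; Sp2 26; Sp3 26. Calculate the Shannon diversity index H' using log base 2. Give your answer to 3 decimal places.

Total N = 39+26+26 = 91, so the proportions are 0.42857, 0.28571, 0.28571 (working shown to 5 dp, full precision carried).
Each pᵢ log₂ pᵢ term: 0.42857×(-1.22239)=-0.52388, 0.28571×(-1.80735)=-0.51639, 0.28571×(-1.80735)=-0.51639.
Sum = -1.55666, so H' = 1.557.

1.557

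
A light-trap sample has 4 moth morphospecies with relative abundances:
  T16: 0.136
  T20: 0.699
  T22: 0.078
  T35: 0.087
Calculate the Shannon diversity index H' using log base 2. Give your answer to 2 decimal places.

Each pᵢ log₂ pᵢ term (working shown to 4 dp, full precision carried): 0.136×(-2.8783)=-0.3915, 0.699×(-0.5166)=-0.3611, 0.078×(-3.6804)=-0.2871, 0.087×(-3.5228)=-0.3065.
Sum = -1.3461, so H' = 1.35.

1.35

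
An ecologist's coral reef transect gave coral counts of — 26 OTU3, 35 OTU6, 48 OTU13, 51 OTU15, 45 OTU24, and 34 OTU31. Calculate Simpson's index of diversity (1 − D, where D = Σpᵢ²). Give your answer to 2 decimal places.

0.83

Total N = 26+35+48+51+45+34 = 239, so the proportions are 0.1088, 0.1464, 0.2008, 0.2134, 0.1883, 0.1423 (working shown to 4 dp, full precision carried).
D = 0.1088² + 0.1464² + 0.2008² + 0.2134² + 0.1883² + 0.1423² = 0.0118 + 0.0214 + 0.0403 + 0.0455 + 0.0355 + 0.0202 = 0.1748.
So 1 − D = 0.8252, i.e. 0.83 to 2 decimal places.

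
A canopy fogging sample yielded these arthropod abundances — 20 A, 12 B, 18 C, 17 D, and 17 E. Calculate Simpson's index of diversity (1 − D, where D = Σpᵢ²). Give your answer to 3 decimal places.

Total N = 20+12+18+17+17 = 84, so the proportions are 0.2381, 0.14286, 0.21429, 0.20238, 0.20238 (working shown to 5 dp, full precision carried).
D = 0.2381² + 0.14286² + 0.21429² + 0.20238² + 0.20238² = 0.05669 + 0.02041 + 0.04592 + 0.04096 + 0.04096 = 0.20493.
So 1 − D = 0.79507, i.e. 0.795 to 3 decimal places.

0.795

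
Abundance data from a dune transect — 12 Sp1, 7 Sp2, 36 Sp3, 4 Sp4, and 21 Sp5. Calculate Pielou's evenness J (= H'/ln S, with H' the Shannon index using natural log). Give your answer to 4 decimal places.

0.8437

Total N = 12+7+36+4+21 = 80, so the proportions are 0.15, 0.0875, 0.45, 0.05, 0.2625 (working shown to 6 dp, full precision carried).
H' = −Σ pᵢ ln pᵢ = −((-0.284568) + (-0.213160) + (-0.359328) + (-0.149787) + (-0.351095)) = 1.357938.
With S = 5 species, ln S = 1.609438, so J = 1.357938/1.609438 = 0.843734, i.e. 0.8437 to 4 decimal places.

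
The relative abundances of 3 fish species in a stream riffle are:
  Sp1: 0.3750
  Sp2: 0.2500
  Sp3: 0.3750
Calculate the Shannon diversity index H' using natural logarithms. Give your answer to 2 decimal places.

Each pᵢ ln pᵢ term (working shown to 4 dp, full precision carried): 0.375×(-0.9808)=-0.3678, 0.25×(-1.3863)=-0.3466, 0.375×(-0.9808)=-0.3678.
Sum = -1.0822, so H' = 1.08.

1.08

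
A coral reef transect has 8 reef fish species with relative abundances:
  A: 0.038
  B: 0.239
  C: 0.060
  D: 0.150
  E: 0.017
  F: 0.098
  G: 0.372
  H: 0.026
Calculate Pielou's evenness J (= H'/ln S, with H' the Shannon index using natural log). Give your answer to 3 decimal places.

H' = −Σ pᵢ ln pᵢ = −((-0.12427) + (-0.34208) + (-0.16880) + (-0.28457) + (-0.06927) + (-0.22763) + (-0.36786) + (-0.09489)) = 1.67937 (working shown to 5 dp, full precision carried).
With S = 8 species, ln S = 2.07944, so J = 1.67937/2.07944 = 0.80760, i.e. 0.808 to 3 decimal places.

0.808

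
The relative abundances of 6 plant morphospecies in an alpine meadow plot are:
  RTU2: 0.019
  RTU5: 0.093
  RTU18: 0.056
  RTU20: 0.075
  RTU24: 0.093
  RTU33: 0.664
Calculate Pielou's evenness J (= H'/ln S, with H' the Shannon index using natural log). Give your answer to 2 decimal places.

0.64

H' = −Σ pᵢ ln pᵢ = −((-0.0753) + (-0.2209) + (-0.1614) + (-0.1943) + (-0.2209) + (-0.2719)) = 1.1447 (working shown to 4 dp, full precision carried).
With S = 6 species, ln S = 1.7918, so J = 1.1447/1.7918 = 0.6388, i.e. 0.64 to 2 decimal places.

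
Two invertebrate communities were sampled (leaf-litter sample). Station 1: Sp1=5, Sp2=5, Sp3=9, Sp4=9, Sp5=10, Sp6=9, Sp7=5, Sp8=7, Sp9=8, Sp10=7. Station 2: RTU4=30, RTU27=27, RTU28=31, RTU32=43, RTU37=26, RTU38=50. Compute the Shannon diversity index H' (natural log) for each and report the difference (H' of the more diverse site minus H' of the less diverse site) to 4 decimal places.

Station 1: N=74, proportions 0.067568, 0.067568, 0.121622, 0.121622, 0.135135, 0.121622, 0.067568, 0.094595, 0.108108, 0.094595, giving H' = 2.272028 (working shown to 6 dp, full precision carried).
Station 2: N=207, proportions 0.144928, 0.130435, 0.149758, 0.207729, 0.125604, 0.241546, giving H' = 1.760157.
Difference = |2.272028 − 1.760157| = 0.511871, i.e. 0.5119 to 4 decimal places.

0.5119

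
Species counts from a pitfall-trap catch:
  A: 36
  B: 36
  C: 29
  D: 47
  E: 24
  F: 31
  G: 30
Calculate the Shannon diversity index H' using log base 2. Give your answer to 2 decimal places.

2.78

Total N = 36+36+29+47+24+31+30 = 233, so the proportions are 0.1545, 0.1545, 0.1245, 0.2017, 0.103, 0.133, 0.1288 (working shown to 4 dp, full precision carried).
Each pᵢ log₂ pᵢ term: 0.1545×(-2.6943)=-0.4163, 0.1545×(-2.6943)=-0.4163, 0.1245×(-3.0062)=-0.3742, 0.2017×(-2.3096)=-0.4659, 0.103×(-3.2792)=-0.3378, 0.133×(-2.9100)=-0.3872, 0.1288×(-2.9573)=-0.3808.
Sum = -2.7783, so H' = 2.78.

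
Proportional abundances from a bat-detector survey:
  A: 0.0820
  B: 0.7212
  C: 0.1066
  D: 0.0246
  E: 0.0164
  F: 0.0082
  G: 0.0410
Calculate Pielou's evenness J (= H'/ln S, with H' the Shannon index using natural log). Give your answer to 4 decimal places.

0.5182

H' = −Σ pᵢ ln pᵢ = −((-0.205085) + (-0.235716) + (-0.238642) + (-0.091143) + (-0.067412) + (-0.039390) + (-0.130962)) = 1.008350 (working shown to 6 dp, full precision carried).
With S = 7 species, ln S = 1.945910, so J = 1.008350/1.945910 = 0.518189, i.e. 0.5182 to 4 decimal places.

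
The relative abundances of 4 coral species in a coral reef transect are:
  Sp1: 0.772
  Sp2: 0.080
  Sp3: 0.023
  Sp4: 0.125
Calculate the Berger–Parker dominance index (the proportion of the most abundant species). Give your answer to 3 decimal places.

The largest proportion is 0.772, i.e. d = 0.772 to 3 decimal places.

0.772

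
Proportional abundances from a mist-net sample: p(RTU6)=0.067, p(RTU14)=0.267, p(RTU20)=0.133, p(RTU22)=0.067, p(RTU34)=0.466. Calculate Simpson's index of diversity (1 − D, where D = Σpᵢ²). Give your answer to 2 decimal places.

D = 0.067² + 0.267² + 0.133² + 0.067² + 0.466² = 0.0045 + 0.0713 + 0.0177 + 0.0045 + 0.2172 = 0.3151 (working shown to 4 dp, full precision carried).
So 1 − D = 0.6849, i.e. 0.68 to 2 decimal places.

0.68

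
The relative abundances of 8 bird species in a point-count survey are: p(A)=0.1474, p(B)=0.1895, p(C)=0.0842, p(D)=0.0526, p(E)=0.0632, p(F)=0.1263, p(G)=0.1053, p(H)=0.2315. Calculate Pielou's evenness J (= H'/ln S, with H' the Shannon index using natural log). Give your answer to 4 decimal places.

0.9485

H' = −Σ pᵢ ln pᵢ = −((-0.282213) + (-0.315208) + (-0.208358) + (-0.154909) + (-0.174524) + (-0.261327) + (-0.237024) + (-0.338725)) = 1.972287 (working shown to 6 dp, full precision carried).
With S = 8 species, ln S = 2.079442, so J = 1.972287/2.079442 = 0.948470, i.e. 0.9485 to 4 decimal places.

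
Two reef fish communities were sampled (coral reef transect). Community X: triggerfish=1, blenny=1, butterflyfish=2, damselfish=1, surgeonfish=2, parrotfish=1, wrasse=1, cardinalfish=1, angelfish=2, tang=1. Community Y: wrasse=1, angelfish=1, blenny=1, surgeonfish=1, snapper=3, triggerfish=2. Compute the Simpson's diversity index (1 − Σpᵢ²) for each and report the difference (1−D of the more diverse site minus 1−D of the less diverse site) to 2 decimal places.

Community X: N=13, proportions 0.0769, 0.0769, 0.1538, 0.0769, 0.1538, 0.0769, 0.0769, 0.0769, 0.1538, 0.0769, giving 1−D = 0.8876 (working shown to 4 dp, full precision carried).
Community Y: N=9, proportions 0.1111, 0.1111, 0.1111, 0.1111, 0.3333, 0.2222, giving 1−D = 0.7901.
Difference = |0.8876 − 0.7901| = 0.0975, i.e. 0.10 to 2 decimal places.

0.10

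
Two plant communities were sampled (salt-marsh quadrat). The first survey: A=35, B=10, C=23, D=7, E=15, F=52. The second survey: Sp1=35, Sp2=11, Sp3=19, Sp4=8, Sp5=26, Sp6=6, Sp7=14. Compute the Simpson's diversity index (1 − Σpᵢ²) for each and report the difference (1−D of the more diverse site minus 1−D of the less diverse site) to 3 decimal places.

0.050

The first survey: N=142, proportions 0.24648, 0.07042, 0.16197, 0.0493, 0.10563, 0.3662, giving 1−D = 0.76037 (working shown to 5 dp, full precision carried).
The second survey: N=119, proportions 0.29412, 0.09244, 0.15966, 0.06723, 0.21849, 0.05042, 0.11765, giving 1−D = 0.81082.
Difference = |0.76037 − 0.81082| = 0.05045, i.e. 0.050 to 3 decimal places.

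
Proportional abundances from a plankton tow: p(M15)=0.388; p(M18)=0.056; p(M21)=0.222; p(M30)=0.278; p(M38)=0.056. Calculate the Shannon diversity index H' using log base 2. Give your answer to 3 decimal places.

Each pᵢ log₂ pᵢ term (working shown to 5 dp, full precision carried): 0.388×(-1.36587)=-0.52996, 0.056×(-4.15843)=-0.23287, 0.222×(-2.17137)=-0.48204, 0.278×(-1.84684)=-0.51342, 0.056×(-4.15843)=-0.23287.
Sum = -1.99117, so H' = 1.991.

1.991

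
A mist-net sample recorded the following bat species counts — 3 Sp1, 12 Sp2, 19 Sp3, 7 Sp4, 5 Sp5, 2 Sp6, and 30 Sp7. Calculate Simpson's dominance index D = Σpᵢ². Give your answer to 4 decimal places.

0.2452

Total N = 3+12+19+7+5+2+30 = 78, so the proportions are 0.038462, 0.153846, 0.24359, 0.089744, 0.064103, 0.025641, 0.384615 (working shown to 6 dp, full precision carried).
D = 0.038462² + 0.153846² + 0.24359² + 0.089744² + 0.064103² + 0.025641² + 0.384615² = 0.001479 + 0.023669 + 0.059336 + 0.008054 + 0.004109 + 0.000657 + 0.147929 = 0.245233.
To 4 decimal places, D = 0.2452.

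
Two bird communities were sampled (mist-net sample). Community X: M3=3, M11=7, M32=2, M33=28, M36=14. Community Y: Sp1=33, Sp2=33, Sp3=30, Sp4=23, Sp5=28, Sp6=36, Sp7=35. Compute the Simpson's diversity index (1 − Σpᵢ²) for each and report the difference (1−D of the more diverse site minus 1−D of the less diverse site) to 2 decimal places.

Community X: N=54, proportions 0.0556, 0.1296, 0.037, 0.5185, 0.2593, giving 1−D = 0.6427 (working shown to 4 dp, full precision carried).
Community Y: N=218, proportions 0.1514, 0.1514, 0.1376, 0.1055, 0.1284, 0.1651, 0.1606, giving 1−D = 0.8546.
Difference = |0.6427 − 0.8546| = 0.2119, i.e. 0.21 to 2 decimal places.

0.21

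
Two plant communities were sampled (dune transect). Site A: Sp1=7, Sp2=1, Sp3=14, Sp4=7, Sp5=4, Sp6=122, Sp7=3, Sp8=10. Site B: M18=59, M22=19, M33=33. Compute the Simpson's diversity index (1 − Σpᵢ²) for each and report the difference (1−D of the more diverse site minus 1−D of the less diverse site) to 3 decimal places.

0.142

Site A: N=168, proportions 0.04167, 0.00595, 0.08333, 0.04167, 0.02381, 0.72619, 0.01786, 0.05952, giving 1−D = 0.45777 (working shown to 5 dp, full precision carried).
Site B: N=111, proportions 0.53153, 0.17117, 0.2973, giving 1−D = 0.59979.
Difference = |0.45777 − 0.59979| = 0.14202, i.e. 0.142 to 3 decimal places.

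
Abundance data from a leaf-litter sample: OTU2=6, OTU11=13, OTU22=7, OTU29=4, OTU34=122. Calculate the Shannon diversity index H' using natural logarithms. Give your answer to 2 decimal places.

0.75

Total N = 6+13+7+4+122 = 152, so the proportions are 0.0395, 0.0855, 0.0461, 0.0263, 0.8026 (working shown to 4 dp, full precision carried).
Each pᵢ ln pᵢ term: 0.0395×(-3.2321)=-0.1276, 0.0855×(-2.4589)=-0.2103, 0.0461×(-3.0780)=-0.1417, 0.0263×(-3.6376)=-0.0957, 0.8026×(-0.2199)=-0.1765.
Sum = -0.7518, so H' = 0.75.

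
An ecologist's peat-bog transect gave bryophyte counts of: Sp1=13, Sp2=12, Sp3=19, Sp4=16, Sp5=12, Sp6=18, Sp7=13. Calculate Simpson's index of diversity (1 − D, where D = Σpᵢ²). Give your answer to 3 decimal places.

Total N = 13+12+19+16+12+18+13 = 103, so the proportions are 0.12621, 0.1165, 0.18447, 0.15534, 0.1165, 0.17476, 0.12621 (working shown to 5 dp, full precision carried).
D = 0.12621² + 0.1165² + 0.18447² + 0.15534² + 0.1165² + 0.17476² + 0.12621² = 0.01593 + 0.01357 + 0.03403 + 0.02413 + 0.01357 + 0.03054 + 0.01593 = 0.14770.
So 1 − D = 0.85230, i.e. 0.852 to 3 decimal places.

0.852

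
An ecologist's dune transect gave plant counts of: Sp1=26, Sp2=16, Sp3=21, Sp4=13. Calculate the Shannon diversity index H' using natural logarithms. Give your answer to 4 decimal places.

1.3524

Total N = 26+16+21+13 = 76, so the proportions are 0.342105, 0.210526, 0.276316, 0.171053 (working shown to 6 dp, full precision carried).
Each pᵢ ln pᵢ term: 0.342105×(-1.072637)=-0.366955, 0.210526×(-1.558145)=-0.328030, 0.276316×(-1.286211)=-0.355400, 0.171053×(-1.765784)=-0.302042.
Sum = -1.352428, so H' = 1.3524.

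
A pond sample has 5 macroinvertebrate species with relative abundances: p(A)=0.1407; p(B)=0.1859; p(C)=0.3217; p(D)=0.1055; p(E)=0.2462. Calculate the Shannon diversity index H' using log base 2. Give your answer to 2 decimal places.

2.22

Each pᵢ log₂ pᵢ term (working shown to 4 dp, full precision carried): 0.1407×(-2.8293)=-0.3981, 0.1859×(-2.4274)=-0.4513, 0.3217×(-1.6362)=-0.5264, 0.1055×(-3.2447)=-0.3423, 0.2462×(-2.0221)=-0.4978.
Sum = -2.2159, so H' = 2.22.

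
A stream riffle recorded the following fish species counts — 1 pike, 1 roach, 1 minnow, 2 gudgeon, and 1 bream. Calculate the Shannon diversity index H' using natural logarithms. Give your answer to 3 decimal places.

Total N = 1+1+1+2+1 = 6, so the proportions are 0.16667, 0.16667, 0.16667, 0.33333, 0.16667 (working shown to 5 dp, full precision carried).
Each pᵢ ln pᵢ term: 0.16667×(-1.79176)=-0.29863, 0.16667×(-1.79176)=-0.29863, 0.16667×(-1.79176)=-0.29863, 0.33333×(-1.09861)=-0.36620, 0.16667×(-1.79176)=-0.29863.
Sum = -1.56071, so H' = 1.561.

1.561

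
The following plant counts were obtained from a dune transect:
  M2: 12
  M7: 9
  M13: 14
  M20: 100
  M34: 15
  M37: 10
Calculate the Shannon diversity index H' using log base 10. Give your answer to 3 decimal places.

0.546

Total N = 12+9+14+100+15+10 = 160, so the proportions are 0.075, 0.05625, 0.0875, 0.625, 0.09375, 0.0625 (working shown to 5 dp, full precision carried).
Each pᵢ log₁₀ pᵢ term: 0.075×(-1.12494)=-0.08437, 0.05625×(-1.24988)=-0.07031, 0.0875×(-1.05799)=-0.09257, 0.625×(-0.20412)=-0.12757, 0.09375×(-1.02803)=-0.09638, 0.0625×(-1.20412)=-0.07526.
Sum = -0.54646, so H' = 0.546.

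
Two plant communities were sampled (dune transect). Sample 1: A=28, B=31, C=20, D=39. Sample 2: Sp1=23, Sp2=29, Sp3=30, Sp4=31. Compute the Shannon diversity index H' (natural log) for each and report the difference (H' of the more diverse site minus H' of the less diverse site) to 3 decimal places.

0.021

Sample 1: N=118, proportions 0.23728814, 0.26271186, 0.16949153, 0.33050847, giving H' = 1.35925344 (working shown to 8 dp, full precision carried).
Sample 2: N=113, proportions 0.20353982, 0.25663717, 0.26548673, 0.27433628, giving H' = 1.37997657.
Difference = |1.35925344 − 1.37997657| = 0.02072313, i.e. 0.021 to 3 decimal places.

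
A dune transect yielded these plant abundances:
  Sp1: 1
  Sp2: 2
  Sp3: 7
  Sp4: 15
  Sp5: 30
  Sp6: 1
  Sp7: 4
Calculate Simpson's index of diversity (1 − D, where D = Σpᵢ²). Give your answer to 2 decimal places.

Total N = 1+2+7+15+30+1+4 = 60, so the proportions are 0.0167, 0.0333, 0.1167, 0.25, 0.5, 0.0167, 0.0667 (working shown to 4 dp, full precision carried).
D = 0.0167² + 0.0333² + 0.1167² + 0.25² + 0.5² + 0.0167² + 0.0667² = 0.0003 + 0.0011 + 0.0136 + 0.0625 + 0.2500 + 0.0003 + 0.0044 = 0.3322.
So 1 − D = 0.6678, i.e. 0.67 to 2 decimal places.

0.67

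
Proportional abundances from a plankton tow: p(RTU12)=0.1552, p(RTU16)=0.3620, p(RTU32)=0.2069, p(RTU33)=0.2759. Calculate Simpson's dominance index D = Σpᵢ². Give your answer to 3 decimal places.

D = 0.1552² + 0.362² + 0.2069² + 0.2759² = 0.02409 + 0.13104 + 0.04281 + 0.07612 = 0.27406 (working shown to 5 dp, full precision carried).
To 3 decimal places, D = 0.274.

0.274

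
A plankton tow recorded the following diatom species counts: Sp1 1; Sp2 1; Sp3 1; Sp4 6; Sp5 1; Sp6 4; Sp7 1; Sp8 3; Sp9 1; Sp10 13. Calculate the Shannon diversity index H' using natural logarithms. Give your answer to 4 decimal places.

1.8115

Total N = 1+1+1+6+1+4+1+3+1+13 = 32, so the proportions are 0.03125, 0.03125, 0.03125, 0.1875, 0.03125, 0.125, 0.03125, 0.09375, 0.03125, 0.40625 (working shown to 6 dp, full precision carried).
Each pᵢ ln pᵢ term: 0.03125×(-3.465736)=-0.108304, 0.03125×(-3.465736)=-0.108304, 0.03125×(-3.465736)=-0.108304, 0.1875×(-1.673976)=-0.313871, 0.03125×(-3.465736)=-0.108304, 0.125×(-2.079442)=-0.259930, 0.03125×(-3.465736)=-0.108304, 0.09375×(-2.367124)=-0.221918, 0.03125×(-3.465736)=-0.108304, 0.40625×(-0.900787)=-0.365945.
Sum = -1.811489, so H' = 1.8115.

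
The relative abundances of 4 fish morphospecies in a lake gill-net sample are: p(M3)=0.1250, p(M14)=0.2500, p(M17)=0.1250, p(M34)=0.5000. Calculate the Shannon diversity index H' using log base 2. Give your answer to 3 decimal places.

Each pᵢ log₂ pᵢ term (working shown to 5 dp, full precision carried): 0.125×(-3.00000)=-0.37500, 0.25×(-2.00000)=-0.50000, 0.125×(-3.00000)=-0.37500, 0.5×(-1.00000)=-0.50000.
Sum = -1.75000, so H' = 1.750.

1.750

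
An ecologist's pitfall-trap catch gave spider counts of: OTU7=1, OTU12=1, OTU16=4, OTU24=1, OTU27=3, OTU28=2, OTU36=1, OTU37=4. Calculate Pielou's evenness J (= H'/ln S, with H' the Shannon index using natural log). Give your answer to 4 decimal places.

0.9163

Total N = 1+1+4+1+3+2+1+4 = 17, so the proportions are 0.058824, 0.058824, 0.235294, 0.058824, 0.176471, 0.117647, 0.058824, 0.235294 (working shown to 6 dp, full precision carried).
H' = −Σ pᵢ ln pᵢ = −((-0.166660) + (-0.166660) + (-0.340452) + (-0.166660) + (-0.306106) + (-0.251772) + (-0.166660) + (-0.340452)) = 1.905420.
With S = 8 species, ln S = 2.079442, so J = 1.905420/2.079442 = 0.916313, i.e. 0.9163 to 4 decimal places.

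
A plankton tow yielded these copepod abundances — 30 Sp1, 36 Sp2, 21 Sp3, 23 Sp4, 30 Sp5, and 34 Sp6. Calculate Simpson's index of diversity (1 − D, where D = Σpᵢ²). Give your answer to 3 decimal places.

0.828

Total N = 30+36+21+23+30+34 = 174, so the proportions are 0.17241, 0.2069, 0.12069, 0.13218, 0.17241, 0.1954 (working shown to 5 dp, full precision carried).
D = 0.17241² + 0.2069² + 0.12069² + 0.13218² + 0.17241² + 0.1954² = 0.02973 + 0.04281 + 0.01457 + 0.01747 + 0.02973 + 0.03818 = 0.17248.
So 1 − D = 0.82752, i.e. 0.828 to 3 decimal places.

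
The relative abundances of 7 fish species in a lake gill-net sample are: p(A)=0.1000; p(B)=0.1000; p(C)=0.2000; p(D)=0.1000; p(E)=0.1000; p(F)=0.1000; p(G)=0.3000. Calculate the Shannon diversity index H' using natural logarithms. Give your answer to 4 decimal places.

Each pᵢ ln pᵢ term (working shown to 6 dp, full precision carried): 0.1×(-2.302585)=-0.230259, 0.1×(-2.302585)=-0.230259, 0.2×(-1.609438)=-0.321888, 0.1×(-2.302585)=-0.230259, 0.1×(-2.302585)=-0.230259, 0.1×(-2.302585)=-0.230259, 0.3×(-1.203973)=-0.361192.
Sum = -1.834372, so H' = 1.8344.

1.8344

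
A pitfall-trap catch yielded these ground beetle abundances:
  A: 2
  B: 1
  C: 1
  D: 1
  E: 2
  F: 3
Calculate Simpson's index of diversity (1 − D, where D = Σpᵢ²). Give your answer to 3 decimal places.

0.800

Total N = 2+1+1+1+2+3 = 10, so the proportions are 0.2, 0.1, 0.1, 0.1, 0.2, 0.3 (working shown to 5 dp, full precision carried).
D = 0.2² + 0.1² + 0.1² + 0.1² + 0.2² + 0.3² = 0.04000 + 0.01000 + 0.01000 + 0.01000 + 0.04000 + 0.09000 = 0.20000.
So 1 − D = 0.80000, i.e. 0.800 to 3 decimal places.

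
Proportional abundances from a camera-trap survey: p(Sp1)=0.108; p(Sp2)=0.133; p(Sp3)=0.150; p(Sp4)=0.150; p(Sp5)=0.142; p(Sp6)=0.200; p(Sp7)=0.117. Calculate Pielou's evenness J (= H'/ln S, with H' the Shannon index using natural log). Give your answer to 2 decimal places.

0.99

H' = −Σ pᵢ ln pᵢ = −((-0.2404) + (-0.2683) + (-0.2846) + (-0.2846) + (-0.2772) + (-0.3219) + (-0.2510)) = 1.9279 (working shown to 4 dp, full precision carried).
With S = 7 species, ln S = 1.9459, so J = 1.9279/1.9459 = 0.9908, i.e. 0.99 to 2 decimal places.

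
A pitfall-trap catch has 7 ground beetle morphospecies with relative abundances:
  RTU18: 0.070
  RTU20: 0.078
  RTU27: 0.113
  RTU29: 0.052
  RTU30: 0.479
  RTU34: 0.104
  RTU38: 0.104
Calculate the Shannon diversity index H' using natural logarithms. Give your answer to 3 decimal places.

Each pᵢ ln pᵢ term (working shown to 5 dp, full precision carried): 0.07×(-2.65926)=-0.18615, 0.078×(-2.55105)=-0.19898, 0.113×(-2.18037)=-0.24638, 0.052×(-2.95651)=-0.15374, 0.479×(-0.73605)=-0.35257, 0.104×(-2.26336)=-0.23539, 0.104×(-2.26336)=-0.23539.
Sum = -1.60860, so H' = 1.609.

1.609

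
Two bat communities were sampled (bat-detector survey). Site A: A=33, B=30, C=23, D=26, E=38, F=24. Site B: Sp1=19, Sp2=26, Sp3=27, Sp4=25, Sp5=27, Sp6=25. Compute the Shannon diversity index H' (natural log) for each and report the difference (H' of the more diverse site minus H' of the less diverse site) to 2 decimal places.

Site A: N=174, proportions 0.1897, 0.1724, 0.1322, 0.1494, 0.2184, 0.1379, giving H' = 1.7754 (working shown to 4 dp, full precision carried).
Site B: N=149, proportions 0.1275, 0.1745, 0.1812, 0.1678, 0.1812, 0.1678, giving H' = 1.7853.
Difference = |1.7754 − 1.7853| = 0.0099, i.e. 0.01 to 2 decimal places.

0.01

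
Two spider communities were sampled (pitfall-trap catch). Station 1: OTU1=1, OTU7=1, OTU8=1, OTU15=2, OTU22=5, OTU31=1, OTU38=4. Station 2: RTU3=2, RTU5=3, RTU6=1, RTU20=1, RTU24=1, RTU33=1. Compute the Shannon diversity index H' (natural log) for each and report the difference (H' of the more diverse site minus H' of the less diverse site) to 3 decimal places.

Station 1: N=15, proportions 0.066667, 0.066667, 0.066667, 0.133333, 0.333333, 0.066667, 0.266667, giving H' = 1.709473 (working shown to 6 dp, full precision carried).
Station 2: N=9, proportions 0.222222, 0.333333, 0.111111, 0.111111, 0.111111, 0.111111, giving H' = 1.676988.
Difference = |1.709473 − 1.676988| = 0.032485, i.e. 0.032 to 3 decimal places.

0.032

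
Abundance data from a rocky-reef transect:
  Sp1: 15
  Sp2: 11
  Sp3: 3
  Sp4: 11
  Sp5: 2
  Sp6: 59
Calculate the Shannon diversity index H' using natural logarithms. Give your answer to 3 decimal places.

1.262

Total N = 15+11+3+11+2+59 = 101, so the proportions are 0.14851, 0.10891, 0.0297, 0.10891, 0.0198, 0.58416 (working shown to 5 dp, full precision carried).
Each pᵢ ln pᵢ term: 0.14851×(-1.90707)=-0.28323, 0.10891×(-2.21723)=-0.24148, 0.0297×(-3.51651)=-0.10445, 0.10891×(-2.21723)=-0.24148, 0.0198×(-3.92197)=-0.07766, 0.58416×(-0.53758)=-0.31403.
Sum = -1.26234, so H' = 1.262.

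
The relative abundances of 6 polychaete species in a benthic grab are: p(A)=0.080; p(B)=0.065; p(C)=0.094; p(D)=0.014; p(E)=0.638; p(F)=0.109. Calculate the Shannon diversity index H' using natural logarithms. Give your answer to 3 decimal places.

1.190

Each pᵢ ln pᵢ term (working shown to 5 dp, full precision carried): 0.08×(-2.52573)=-0.20206, 0.065×(-2.73337)=-0.17767, 0.094×(-2.36446)=-0.22226, 0.014×(-4.26870)=-0.05976, 0.638×(-0.44942)=-0.28673, 0.109×(-2.21641)=-0.24159.
Sum = -1.19006, so H' = 1.190.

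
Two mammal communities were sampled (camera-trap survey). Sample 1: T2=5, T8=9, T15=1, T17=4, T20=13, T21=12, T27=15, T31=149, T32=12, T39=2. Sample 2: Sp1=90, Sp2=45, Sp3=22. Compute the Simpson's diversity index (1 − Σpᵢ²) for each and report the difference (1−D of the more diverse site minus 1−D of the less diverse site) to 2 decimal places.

0.04

Sample 1: N=222, proportions 0.0225, 0.0405, 0.0045, 0.018, 0.0586, 0.0541, 0.0676, 0.6712, 0.0541, 0.009, giving 1−D = 0.5331 (working shown to 4 dp, full precision carried).
Sample 2: N=157, proportions 0.5732, 0.2866, 0.1401, giving 1−D = 0.5696.
Difference = |0.5331 − 0.5696| = 0.0365, i.e. 0.04 to 2 decimal places.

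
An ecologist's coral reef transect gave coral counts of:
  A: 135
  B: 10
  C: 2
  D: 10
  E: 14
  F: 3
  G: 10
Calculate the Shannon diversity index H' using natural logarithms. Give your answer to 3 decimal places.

Total N = 135+10+2+10+14+3+10 = 184, so the proportions are 0.7337, 0.05435, 0.01087, 0.05435, 0.07609, 0.0163, 0.05435 (working shown to 5 dp, full precision carried).
Each pᵢ ln pᵢ term: 0.7337×(-0.30966)=-0.22720, 0.05435×(-2.91235)=-0.15828, 0.01087×(-4.52179)=-0.04915, 0.05435×(-2.91235)=-0.15828, 0.07609×(-2.57588)=-0.19599, 0.0163×(-4.11632)=-0.06711, 0.05435×(-2.91235)=-0.15828.
Sum = -1.01429, so H' = 1.014.

1.014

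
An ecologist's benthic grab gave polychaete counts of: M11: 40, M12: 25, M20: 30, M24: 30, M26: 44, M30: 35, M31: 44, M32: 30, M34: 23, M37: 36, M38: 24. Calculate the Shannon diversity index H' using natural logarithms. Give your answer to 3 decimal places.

Total N = 40+25+30+30+44+35+44+30+23+36+24 = 361, so the proportions are 0.1108, 0.06925, 0.0831, 0.0831, 0.12188, 0.09695, 0.12188, 0.0831, 0.06371, 0.09972, 0.06648 (working shown to 5 dp, full precision carried).
Each pᵢ ln pᵢ term: 0.1108×(-2.20000)=-0.24377, 0.06925×(-2.67000)=-0.18490, 0.0831×(-2.48768)=-0.20673, 0.0831×(-2.48768)=-0.20673, 0.12188×(-2.10469)=-0.25653, 0.09695×(-2.33353)=-0.22624, 0.12188×(-2.10469)=-0.25653, 0.0831×(-2.48768)=-0.20673, 0.06371×(-2.75338)=-0.17542, 0.09972×(-2.30536)=-0.22990, 0.06648×(-2.71082)=-0.18022.
Sum = -2.37371, so H' = 2.374.

2.374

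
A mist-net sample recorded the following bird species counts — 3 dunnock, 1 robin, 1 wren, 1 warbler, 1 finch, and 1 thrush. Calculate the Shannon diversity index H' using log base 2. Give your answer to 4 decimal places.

2.4056

Total N = 3+1+1+1+1+1 = 8, so the proportions are 0.375, 0.125, 0.125, 0.125, 0.125, 0.125 (working shown to 6 dp, full precision carried).
Each pᵢ log₂ pᵢ term: 0.375×(-1.415037)=-0.530639, 0.125×(-3.000000)=-0.375000, 0.125×(-3.000000)=-0.375000, 0.125×(-3.000000)=-0.375000, 0.125×(-3.000000)=-0.375000, 0.125×(-3.000000)=-0.375000.
Sum = -2.405639, so H' = 2.4056.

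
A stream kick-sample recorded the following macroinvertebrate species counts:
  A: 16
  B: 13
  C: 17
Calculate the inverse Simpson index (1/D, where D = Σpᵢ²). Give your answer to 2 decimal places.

Total N = 16+13+17 = 46, so the proportions are 0.34783, 0.28261, 0.36957 (working shown to 5 dp, full precision carried).
D = 0.34783² + 0.28261² + 0.36957² = 0.12098 + 0.07987 + 0.13658 = 0.33743.
So 1/D = 2.9636, i.e. 2.96 to 2 decimal places.

2.96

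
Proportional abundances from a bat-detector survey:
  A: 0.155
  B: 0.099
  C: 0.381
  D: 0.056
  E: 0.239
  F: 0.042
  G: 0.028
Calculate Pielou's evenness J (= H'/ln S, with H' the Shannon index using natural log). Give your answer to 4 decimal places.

H' = −Σ pᵢ ln pᵢ = −((-0.288971) + (-0.228951) + (-0.367648) + (-0.161415) + (-0.342079) + (-0.133144) + (-0.100115)) = 1.622323 (working shown to 6 dp, full precision carried).
With S = 7 species, ln S = 1.945910, so J = 1.622323/1.945910 = 0.833709, i.e. 0.8337 to 4 decimal places.

0.8337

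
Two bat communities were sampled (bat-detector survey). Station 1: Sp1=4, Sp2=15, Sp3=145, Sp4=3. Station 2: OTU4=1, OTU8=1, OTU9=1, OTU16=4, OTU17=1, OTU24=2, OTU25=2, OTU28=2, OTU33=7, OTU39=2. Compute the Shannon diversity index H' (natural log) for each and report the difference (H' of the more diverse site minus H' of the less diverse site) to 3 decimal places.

Station 1: N=167, proportions 0.02395, 0.08982, 0.86826, 0.01796, giving H' = 0.50070 (working shown to 5 dp, full precision carried).
Station 2: N=23, proportions 0.04348, 0.04348, 0.04348, 0.17391, 0.04348, 0.08696, 0.08696, 0.08696, 0.30435, 0.08696, giving H' = 2.06107.
Difference = |0.50070 − 2.06107| = 1.56037, i.e. 1.560 to 3 decimal places.

1.560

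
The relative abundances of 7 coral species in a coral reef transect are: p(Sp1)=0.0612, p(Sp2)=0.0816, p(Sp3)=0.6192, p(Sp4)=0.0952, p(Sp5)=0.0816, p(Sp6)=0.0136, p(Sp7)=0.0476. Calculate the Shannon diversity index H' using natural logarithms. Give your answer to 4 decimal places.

1.3040

Each pᵢ ln pᵢ term (working shown to 6 dp, full precision carried): 0.0612×(-2.793608)=-0.170969, 0.0816×(-2.505926)=-0.204484, 0.6192×(-0.479327)=-0.296799, 0.0952×(-2.351775)=-0.223889, 0.0816×(-2.505926)=-0.204484, 0.0136×(-4.297685)=-0.058449, 0.0476×(-3.044923)=-0.144938.
Sum = -1.304011, so H' = 1.3040.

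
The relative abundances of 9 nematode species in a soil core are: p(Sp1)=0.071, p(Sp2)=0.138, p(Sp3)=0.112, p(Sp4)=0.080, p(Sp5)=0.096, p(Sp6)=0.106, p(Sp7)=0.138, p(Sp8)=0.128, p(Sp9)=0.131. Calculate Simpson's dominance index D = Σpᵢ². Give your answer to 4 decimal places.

D = 0.071² + 0.138² + 0.112² + 0.08² + 0.096² + 0.106² + 0.138² + 0.128² + 0.131² = 0.005041 + 0.019044 + 0.012544 + 0.006400 + 0.009216 + 0.011236 + 0.019044 + 0.016384 + 0.017161 = 0.116070 (working shown to 6 dp, full precision carried).
To 4 decimal places, D = 0.1161.

0.1161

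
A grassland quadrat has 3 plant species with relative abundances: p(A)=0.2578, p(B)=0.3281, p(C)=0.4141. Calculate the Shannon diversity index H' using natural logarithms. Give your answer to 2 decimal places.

1.08

Each pᵢ ln pᵢ term (working shown to 4 dp, full precision carried): 0.2578×(-1.3556)=-0.3495, 0.3281×(-1.1144)=-0.3656, 0.4141×(-0.8816)=-0.3651.
Sum = -1.0802, so H' = 1.08.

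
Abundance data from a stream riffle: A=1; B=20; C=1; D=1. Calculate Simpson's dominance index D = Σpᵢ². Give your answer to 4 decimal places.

0.7618

Total N = 1+20+1+1 = 23, so the proportions are 0.043478, 0.869565, 0.043478, 0.043478 (working shown to 6 dp, full precision carried).
D = 0.043478² + 0.869565² + 0.043478² + 0.043478² = 0.001890 + 0.756144 + 0.001890 + 0.001890 = 0.761815.
To 4 decimal places, D = 0.7618.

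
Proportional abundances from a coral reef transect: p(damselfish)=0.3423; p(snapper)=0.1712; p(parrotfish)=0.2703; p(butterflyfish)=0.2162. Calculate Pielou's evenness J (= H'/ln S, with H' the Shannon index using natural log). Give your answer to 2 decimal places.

H' = −Σ pᵢ ln pᵢ = −((-0.3670) + (-0.3022) + (-0.3536) + (-0.3311)) = 1.3539 (working shown to 4 dp, full precision carried).
With S = 4 species, ln S = 1.3863, so J = 1.3539/1.3863 = 0.9766, i.e. 0.98 to 2 decimal places.

0.98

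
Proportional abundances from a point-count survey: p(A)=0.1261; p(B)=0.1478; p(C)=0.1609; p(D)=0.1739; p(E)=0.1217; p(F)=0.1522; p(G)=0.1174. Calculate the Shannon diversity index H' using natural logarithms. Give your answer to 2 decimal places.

Each pᵢ ln pᵢ term (working shown to 4 dp, full precision carried): 0.1261×(-2.0707)=-0.2611, 0.1478×(-1.9119)=-0.2826, 0.1609×(-1.8270)=-0.2940, 0.1739×(-1.7493)=-0.3042, 0.1217×(-2.1062)=-0.2563, 0.1522×(-1.8826)=-0.2865, 0.1174×(-2.1422)=-0.2515.
Sum = -1.9362, so H' = 1.94.

1.94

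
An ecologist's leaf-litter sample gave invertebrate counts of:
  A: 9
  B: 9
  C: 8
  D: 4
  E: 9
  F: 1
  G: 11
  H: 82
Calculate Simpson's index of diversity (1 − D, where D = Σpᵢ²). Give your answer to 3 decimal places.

Total N = 9+9+8+4+9+1+11+82 = 133, so the proportions are 0.06767, 0.06767, 0.06015, 0.03008, 0.06767, 0.00752, 0.08271, 0.61654 (working shown to 5 dp, full precision carried).
D = 0.06767² + 0.06767² + 0.06015² + 0.03008² + 0.06767² + 0.00752² + 0.08271² + 0.61654² = 0.00458 + 0.00458 + 0.00362 + 0.00090 + 0.00458 + 0.00006 + 0.00684 + 0.38012 = 0.40528.
So 1 − D = 0.59472, i.e. 0.595 to 3 decimal places.

0.595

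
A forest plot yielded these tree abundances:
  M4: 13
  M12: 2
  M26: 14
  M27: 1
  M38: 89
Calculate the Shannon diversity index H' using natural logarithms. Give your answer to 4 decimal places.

0.8197

Total N = 13+2+14+1+89 = 119, so the proportions are 0.109244, 0.016807, 0.117647, 0.008403, 0.747899 (working shown to 6 dp, full precision carried).
Each pᵢ ln pᵢ term: 0.109244×(-2.214174)=-0.241885, 0.016807×(-4.085976)=-0.068672, 0.117647×(-2.140066)=-0.251772, 0.008403×(-4.779123)=-0.040161, 0.747899×(-0.290487)=-0.217255.
Sum = -0.819745, so H' = 0.8197.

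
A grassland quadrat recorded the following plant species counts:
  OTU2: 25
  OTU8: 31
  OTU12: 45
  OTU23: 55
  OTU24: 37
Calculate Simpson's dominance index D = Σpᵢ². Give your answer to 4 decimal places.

Total N = 25+31+45+55+37 = 193, so the proportions are 0.129534, 0.160622, 0.233161, 0.284974, 0.19171 (working shown to 6 dp, full precision carried).
D = 0.129534² + 0.160622² + 0.233161² + 0.284974² + 0.19171² = 0.016779 + 0.025799 + 0.054364 + 0.081210 + 0.036753 = 0.214905.
To 4 decimal places, D = 0.2149.

0.2149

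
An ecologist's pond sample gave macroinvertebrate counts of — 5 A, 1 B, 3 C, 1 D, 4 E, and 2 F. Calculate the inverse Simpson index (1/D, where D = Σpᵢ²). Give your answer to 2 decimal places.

Total N = 5+1+3+1+4+2 = 16, so the proportions are 0.3125, 0.0625, 0.1875, 0.0625, 0.25, 0.125 (working shown to 6 dp, full precision carried).
D = 0.3125² + 0.0625² + 0.1875² + 0.0625² + 0.25² + 0.125² = 0.097656 + 0.003906 + 0.035156 + 0.003906 + 0.062500 + 0.015625 = 0.218750.
So 1/D = 4.5714, i.e. 4.57 to 2 decimal places.

4.57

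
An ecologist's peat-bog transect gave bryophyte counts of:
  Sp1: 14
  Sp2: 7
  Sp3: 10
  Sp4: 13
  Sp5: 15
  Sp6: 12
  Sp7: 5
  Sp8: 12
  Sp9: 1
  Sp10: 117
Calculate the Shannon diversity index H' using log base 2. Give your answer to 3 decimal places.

Total N = 14+7+10+13+15+12+5+12+1+117 = 206, so the proportions are 0.06796, 0.03398, 0.04854, 0.06311, 0.07282, 0.05825, 0.02427, 0.05825, 0.00485, 0.56796 (working shown to 5 dp, full precision carried).
Each pᵢ log₂ pᵢ term: 0.06796×(-3.87915)=-0.26363, 0.03398×(-4.87915)=-0.16580, 0.04854×(-4.36457)=-0.21187, 0.06311×(-3.98606)=-0.25155, 0.07282×(-3.77961)=-0.27521, 0.05825×(-4.10154)=-0.23892, 0.02427×(-5.36457)=-0.13021, 0.05825×(-4.10154)=-0.23892, 0.00485×(-7.68650)=-0.03731, 0.56796×(-0.81614)=-0.46353.
Sum = -2.27697, so H' = 2.277.

2.277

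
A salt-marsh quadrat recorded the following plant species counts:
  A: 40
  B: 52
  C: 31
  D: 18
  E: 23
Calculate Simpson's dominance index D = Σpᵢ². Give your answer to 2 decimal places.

0.23

Total N = 40+52+31+18+23 = 164, so the proportions are 0.2439, 0.3171, 0.189, 0.1098, 0.1402 (working shown to 4 dp, full precision carried).
D = 0.2439² + 0.3171² + 0.189² + 0.1098² + 0.1402² = 0.0595 + 0.1005 + 0.0357 + 0.0120 + 0.0197 = 0.2275.
To 2 decimal places, D = 0.23.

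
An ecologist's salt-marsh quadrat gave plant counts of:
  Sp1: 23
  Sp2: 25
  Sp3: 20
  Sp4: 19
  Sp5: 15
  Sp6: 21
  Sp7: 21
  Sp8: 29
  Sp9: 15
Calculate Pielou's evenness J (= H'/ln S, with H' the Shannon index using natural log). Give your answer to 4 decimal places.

Total N = 23+25+20+19+15+21+21+29+15 = 188, so the proportions are 0.12234, 0.132979, 0.106383, 0.101064, 0.079787, 0.111702, 0.111702, 0.154255, 0.079787 (working shown to 6 dp, full precision carried).
H' = −Σ pᵢ ln pᵢ = −((-0.257031) + (-0.268293) + (-0.238373) + (-0.231639) + (-0.201733) + (-0.244842) + (-0.244842) + (-0.288326) + (-0.201733)) = 2.176813.
With S = 9 species, ln S = 2.197225, so J = 2.176813/2.197225 = 0.990710, i.e. 0.9907 to 4 decimal places.

0.9907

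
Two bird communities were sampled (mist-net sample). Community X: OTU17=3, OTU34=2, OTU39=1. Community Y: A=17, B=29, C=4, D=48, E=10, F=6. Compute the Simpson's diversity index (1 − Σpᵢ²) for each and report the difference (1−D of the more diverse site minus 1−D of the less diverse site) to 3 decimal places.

0.113

Community X: N=6, proportions 0.5, 0.33333, 0.16667, giving 1−D = 0.61111 (working shown to 5 dp, full precision carried).
Community Y: N=114, proportions 0.14912, 0.25439, 0.03509, 0.42105, 0.08772, 0.05263, giving 1−D = 0.72407.
Difference = |0.61111 − 0.72407| = 0.11296, i.e. 0.113 to 3 decimal places.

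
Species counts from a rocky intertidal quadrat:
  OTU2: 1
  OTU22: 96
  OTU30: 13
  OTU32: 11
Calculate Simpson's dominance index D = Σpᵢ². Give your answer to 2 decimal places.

0.65

Total N = 1+96+13+11 = 121, so the proportions are 0.0083, 0.7934, 0.1074, 0.0909 (working shown to 4 dp, full precision carried).
D = 0.0083² + 0.7934² + 0.1074² + 0.0909² = 0.0001 + 0.6295 + 0.0115 + 0.0083 = 0.6493.
To 2 decimal places, D = 0.65.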